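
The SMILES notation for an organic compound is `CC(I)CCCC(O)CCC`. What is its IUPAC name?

8-iodononan-4-ol

The longest carbon chain that includes the –OH group has 9 carbons, so the parent hydride is nonane.
The principal characteristic group is an alcohol (–OH), named with the suffix -ol.
Number the chain so that numbering from this end puts the hydroxyl group at C-4 rather than C-6.
That gives the hydroxyl at C-4; an iodo group at C-8.
Putting it together: 8-iodononan-4-ol.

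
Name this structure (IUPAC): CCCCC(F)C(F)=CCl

The longest chain bearing the multiple bond is 7 carbons long (heptane).
A C=C double bond in the chain gives the infix -ene-.
Number the chain so that numbering from this end puts the double bond at C-1 rather than C-6.
This places the double bond between C-1 and C-2; a chloro group at C-1; fluoro groups at C-2 and C-3.
Prefixes are listed alphabetically: chloro, fluoro.
Assembling the pieces gives 1-chloro-2,3-difluorohept-1-ene.

1-chloro-2,3-difluorohept-1-ene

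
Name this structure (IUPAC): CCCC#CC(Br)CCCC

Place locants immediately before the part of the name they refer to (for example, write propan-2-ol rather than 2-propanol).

Counting along the main chain through the multiple bond gives 10 carbons: the parent is decane.
A C≡C triple bond in the chain gives the infix -yne-.
Number the chain so that numbering from this end puts the triple bond at C-4 rather than C-6.
That gives the triple bond between C-4 and C-5; a bromo group at C-6.
The name is 6-bromodec-4-yne.

6-bromodec-4-yne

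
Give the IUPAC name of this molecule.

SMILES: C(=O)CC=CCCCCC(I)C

9-iododec-3-enal

The longest chain bearing the –CHO group and the multiple bond is 10 carbons long (decane).
An aldehyde (terminal –CHO) is the principal characteristic group, giving the suffix -al.
A C=C double bond in the chain gives the infix -ene-.
Number the chain so that the aldehyde carbon is C-1 by definition.
This places the double bond between C-3 and C-4; an iodo group at C-9.
Putting it together: 9-iododec-3-enal.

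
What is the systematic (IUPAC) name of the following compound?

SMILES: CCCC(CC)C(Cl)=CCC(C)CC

The longest chain bearing the multiple bond is 10 carbons long (decane).
There is one C=C double bond, indicated by the ending -ene.
Choose the numbering such that the substituent locant set {3,6,7} is lower than {4,5,8} at the first point of difference.
With this numbering: the double bond between C-5 and C-6; a chloro group at C-6; an ethyl group at C-7; a methyl group at C-3.
Prefixes are listed alphabetically: chloro, ethyl, methyl.
Assembling the pieces gives 6-chloro-7-ethyl-3-methyldec-5-ene.

6-chloro-7-ethyl-3-methyldec-5-ene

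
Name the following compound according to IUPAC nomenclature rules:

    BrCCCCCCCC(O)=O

The longest chain bearing the –COOH group is 8 carbons long (octane).
The principal characteristic group is a carboxylic acid (terminal –COOH), named with the suffix -oic acid.
Choose the numbering such that the carboxylic acid carbon is C-1 by definition.
That gives a bromo group at C-8.
The name is 8-bromooctanoic acid.

8-bromooctanoic acid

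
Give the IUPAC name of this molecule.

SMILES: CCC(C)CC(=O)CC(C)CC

3,7-dimethylnonan-5-one

Counting along the main chain through the carbonyl gives 9 carbons: the parent is nonane.
The principal characteristic group is a ketone (C=O on an internal carbon), named with the suffix -one.
The molecule is symmetric, so either numbering direction gives the same locants.
This places the carbonyl at C-5; methyl groups at C-3 and C-7.
The name is 3,7-dimethylnonan-5-one.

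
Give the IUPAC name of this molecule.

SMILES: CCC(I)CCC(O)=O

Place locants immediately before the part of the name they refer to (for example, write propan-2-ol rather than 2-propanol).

The longest carbon chain that includes the –COOH group has 6 carbons, so the parent hydride is hexane.
A carboxylic acid (terminal –COOH) is the principal characteristic group, giving the suffix -oic acid.
Choose the numbering such that the carboxylic acid carbon is C-1 by definition.
With this numbering: an iodo group at C-4.
The name is 4-iodohexanoic acid.

4-iodohexanoic acid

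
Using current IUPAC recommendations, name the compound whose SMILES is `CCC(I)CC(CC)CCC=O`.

The longest carbon chain that includes the –CHO group has 8 carbons, so the parent hydride is octane.
An aldehyde (terminal –CHO) is the principal characteristic group, giving the suffix -al.
Number the chain so that the aldehyde carbon is C-1 by definition.
With this numbering: an ethyl group at C-4; an iodo group at C-6.
The substituents are ordered alphabetically, ignoring any di-/tri- multipliers.
Putting it together: 4-ethyl-6-iodooctanal.

4-ethyl-6-iodooctanal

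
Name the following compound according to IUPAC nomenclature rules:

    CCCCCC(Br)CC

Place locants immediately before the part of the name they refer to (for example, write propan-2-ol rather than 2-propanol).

The parent chain contains 8 carbons (octane).
Number the chain so that the substituent locant set {3} is lower than {6} at the first point of difference.
That gives a bromo group at C-3.
Assembling the pieces gives 3-bromooctane.

3-bromooctane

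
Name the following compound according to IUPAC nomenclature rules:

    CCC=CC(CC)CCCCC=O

6-ethyldec-7-enal

The longest carbon chain that includes the –CHO group and the multiple bond has 10 carbons, so the parent hydride is decane.
The highest-priority functional group is an aldehyde (terminal –CHO), so the name ends in -al.
The chain contains a C=C double bond, so the unsaturation ending is -ene.
The numbering direction is chosen so that the aldehyde carbon is C-1 by definition.
With this numbering: the double bond between C-7 and C-8; an ethyl group at C-6.
The name is 6-ethyldec-7-enal.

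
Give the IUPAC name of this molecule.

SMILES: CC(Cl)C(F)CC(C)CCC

The longest carbon chain is 8 atoms: the parent is octane.
Number the chain so that the substituent locant set {2,3,5} is lower than {4,6,7} at the first point of difference.
With this numbering: a chloro group at C-2; a fluoro group at C-3; a methyl group at C-5.
Prefixes are listed alphabetically: chloro, fluoro, methyl.
The name is 2-chloro-3-fluoro-5-methyloctane.

2-chloro-3-fluoro-5-methyloctane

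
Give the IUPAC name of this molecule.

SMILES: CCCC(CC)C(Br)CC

The longest continuous carbon chain has 7 atoms, so the parent hydride is heptane.
Number the chain so that the substituent locant set {3,4} is lower than {4,5} at the first point of difference.
This places a bromo group at C-3; an ethyl group at C-4.
The substituents are ordered alphabetically, ignoring any di-/tri- multipliers.
Putting it together: 3-bromo-4-ethylheptane.

3-bromo-4-ethylheptane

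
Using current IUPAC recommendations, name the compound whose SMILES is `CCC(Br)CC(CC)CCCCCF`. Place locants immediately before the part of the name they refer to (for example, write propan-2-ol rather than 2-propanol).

The longest carbon chain is 10 atoms: the parent is decane.
Choose the numbering such that the substituent locant set {1,6,8} is lower than {3,5,10} at the first point of difference.
With this numbering: a bromo group at C-8; an ethyl group at C-6; a fluoro group at C-1.
Substituent prefixes are cited in alphabetical order (multiplying prefixes like di-/tri- are ignored for ordering).
The name is 8-bromo-6-ethyl-1-fluorodecane.

8-bromo-6-ethyl-1-fluorodecane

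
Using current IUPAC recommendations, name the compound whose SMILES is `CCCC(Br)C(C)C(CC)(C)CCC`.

6-bromo-4-ethyl-4,5-dimethylnonane

The longest carbon chain is 9 atoms: the parent is nonane.
Number the chain so that the substituent locant set {4,4,5,6} is lower than {4,5,6,6} at the first point of difference.
With this numbering: a bromo group at C-6; an ethyl group at C-4; methyl groups at C-4 and C-5.
Substituent prefixes are cited in alphabetical order (multiplying prefixes like di-/tri- are ignored for ordering).
Putting it together: 6-bromo-4-ethyl-4,5-dimethylnonane.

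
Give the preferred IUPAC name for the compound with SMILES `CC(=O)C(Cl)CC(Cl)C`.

Counting along the main chain through the carbonyl gives 6 carbons: the parent is hexane.
The highest-priority functional group is a ketone (C=O on an internal carbon), so the name ends in -one.
Choose the numbering such that numbering from this end puts the carbonyl group at C-2 rather than C-5.
With this numbering: the carbonyl at C-2; chloro groups at C-3 and C-5.
Putting it together: 3,5-dichlorohexan-2-one.

3,5-dichlorohexan-2-one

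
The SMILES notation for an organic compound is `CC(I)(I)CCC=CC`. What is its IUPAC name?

The longest carbon chain that includes the multiple bond has 7 carbons, so the parent hydride is heptane.
There is one C=C double bond, indicated by the ending -ene.
The numbering direction is chosen so that numbering from this end puts the double bond at C-2 rather than C-5.
That gives the double bond between C-2 and C-3; two iodo groups at C-6.
Putting it together: 6,6-diiodohept-2-ene.

6,6-diiodohept-2-ene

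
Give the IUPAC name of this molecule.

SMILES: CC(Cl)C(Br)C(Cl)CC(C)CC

The longest continuous carbon chain has 8 atoms, so the parent hydride is octane.
The numbering direction is chosen so that the substituent locant set {2,3,4,6} is lower than {3,5,6,7} at the first point of difference.
With this numbering: a bromo group at C-3; chloro groups at C-2 and C-4; a methyl group at C-6.
The substituents are ordered alphabetically, ignoring any di-/tri- multipliers.
Assembling the pieces gives 3-bromo-2,4-dichloro-6-methyloctane.

3-bromo-2,4-dichloro-6-methyloctane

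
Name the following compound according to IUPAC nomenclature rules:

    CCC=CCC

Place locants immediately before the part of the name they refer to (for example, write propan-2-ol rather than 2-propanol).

The longest chain bearing the multiple bond is 6 carbons long (hexane).
There is one C=C double bond, indicated by the ending -ene.
Numbering from either end gives identical locants here.
With this numbering: the double bond between C-3 and C-4.
The name is hex-3-ene.

hex-3-ene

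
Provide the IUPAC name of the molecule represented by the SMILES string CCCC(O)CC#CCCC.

dec-6-yn-4-ol

The longest chain bearing the –OH group and the multiple bond is 10 carbons long (decane).
The highest-priority functional group is an alcohol (–OH), so the name ends in -ol.
The chain contains a C≡C triple bond, so the unsaturation ending is -yne.
Choose the numbering such that numbering from this end puts the hydroxyl group at C-4 rather than C-7.
This places the hydroxyl at C-4; the triple bond between C-6 and C-7.
The name is dec-6-yn-4-ol.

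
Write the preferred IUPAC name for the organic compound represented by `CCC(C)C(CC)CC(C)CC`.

4-ethyl-3,6-dimethyloctane

The longest carbon chain is 8 atoms: the parent is octane.
Number the chain so that the substituent locant set {3,4,6} is lower than {3,5,6} at the first point of difference.
With this numbering: an ethyl group at C-4; methyl groups at C-3 and C-6.
The substituents are ordered alphabetically, ignoring any di-/tri- multipliers.
The name is 4-ethyl-3,6-dimethyloctane.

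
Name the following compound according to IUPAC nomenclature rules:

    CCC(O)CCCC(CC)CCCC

The longest chain bearing the –OH group is 11 carbons long (undecane).
The principal characteristic group is an alcohol (–OH), named with the suffix -ol.
Number the chain so that numbering from this end puts the hydroxyl group at C-3 rather than C-9.
With this numbering: the hydroxyl at C-3; an ethyl group at C-7.
Assembling the pieces gives 7-ethylundecan-3-ol.

7-ethylundecan-3-ol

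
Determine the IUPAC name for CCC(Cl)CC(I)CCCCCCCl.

1,9-dichloro-7-iodoundecane

The parent chain contains 11 carbons (undecane).
Number the chain so that the substituent locant set {1,7,9} is lower than {3,5,11} at the first point of difference.
That gives chloro groups at C-1 and C-9; an iodo group at C-7.
The substituents are ordered alphabetically, ignoring any di-/tri- multipliers.
The name is 1,9-dichloro-7-iodoundecane.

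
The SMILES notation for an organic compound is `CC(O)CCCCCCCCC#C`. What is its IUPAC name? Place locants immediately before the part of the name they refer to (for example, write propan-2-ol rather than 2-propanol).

The longest chain bearing the –OH group and the multiple bond is 12 carbons long (dodecane).
The principal characteristic group is an alcohol (–OH), named with the suffix -ol.
There is one C≡C triple bond, indicated by the ending -yne.
Choose the numbering such that numbering from this end puts the hydroxyl group at C-2 rather than C-11.
With this numbering: the hydroxyl at C-2; the triple bond between C-11 and C-12.
Putting it together: dodec-11-yn-2-ol.

dodec-11-yn-2-ol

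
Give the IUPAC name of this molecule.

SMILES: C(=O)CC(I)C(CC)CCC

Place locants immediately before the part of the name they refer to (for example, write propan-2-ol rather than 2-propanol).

4-ethyl-3-iodoheptanal

Counting along the main chain through the –CHO group gives 7 carbons: the parent is heptane.
The principal characteristic group is an aldehyde (terminal –CHO), named with the suffix -al.
Choose the numbering such that the aldehyde carbon is C-1 by definition.
This places an ethyl group at C-4; an iodo group at C-3.
Prefixes are listed alphabetically: ethyl, iodo.
Putting it together: 4-ethyl-3-iodoheptanal.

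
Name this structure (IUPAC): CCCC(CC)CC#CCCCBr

1-bromo-7-ethyldec-4-yne

Counting along the main chain through the multiple bond gives 10 carbons: the parent is decane.
The chain contains a C≡C triple bond, so the unsaturation ending is -yne.
The numbering direction is chosen so that numbering from this end puts the triple bond at C-4 rather than C-6.
With this numbering: the triple bond between C-4 and C-5; a bromo group at C-1; an ethyl group at C-7.
Prefixes are listed alphabetically: bromo, ethyl.
Assembling the pieces gives 1-bromo-7-ethyldec-4-yne.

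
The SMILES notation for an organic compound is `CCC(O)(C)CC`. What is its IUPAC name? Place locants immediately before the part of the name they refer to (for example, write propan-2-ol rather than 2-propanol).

Counting along the main chain through the –OH group gives 5 carbons: the parent is pentane.
The principal characteristic group is an alcohol (–OH), named with the suffix -ol.
The molecule is symmetric, so either numbering direction gives the same locants.
This places the hydroxyl at C-3; a methyl group at C-3.
Putting it together: 3-methylpentan-3-ol.

3-methylpentan-3-ol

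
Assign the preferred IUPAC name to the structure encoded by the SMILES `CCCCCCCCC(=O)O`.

nonanoic acid

Counting along the main chain through the –COOH group gives 9 carbons: the parent is nonane.
A carboxylic acid (terminal –COOH) is the principal characteristic group, giving the suffix -oic acid.
The numbering direction is chosen so that the carboxylic acid carbon is C-1 by definition.
The name is nonanoic acid.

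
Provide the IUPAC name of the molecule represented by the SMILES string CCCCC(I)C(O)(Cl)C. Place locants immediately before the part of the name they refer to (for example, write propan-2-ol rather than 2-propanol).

2-chloro-3-iodoheptan-2-ol

The longest carbon chain that includes the –OH group has 7 carbons, so the parent hydride is heptane.
The principal characteristic group is an alcohol (–OH), named with the suffix -ol.
Number the chain so that numbering from this end puts the hydroxyl group at C-2 rather than C-6.
That gives the hydroxyl at C-2; a chloro group at C-2; an iodo group at C-3.
Prefixes are listed alphabetically: chloro, iodo.
Assembling the pieces gives 2-chloro-3-iodoheptan-2-ol.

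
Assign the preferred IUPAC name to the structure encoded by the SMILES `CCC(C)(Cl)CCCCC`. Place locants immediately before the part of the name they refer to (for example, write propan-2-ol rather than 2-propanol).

3-chloro-3-methyloctane

The longest continuous carbon chain has 8 atoms, so the parent hydride is octane.
The numbering direction is chosen so that the substituent locant set {3,3} is lower than {6,6} at the first point of difference.
With this numbering: a chloro group at C-3; a methyl group at C-3.
Substituent prefixes are cited in alphabetical order (multiplying prefixes like di-/tri- are ignored for ordering).
Assembling the pieces gives 3-chloro-3-methyloctane.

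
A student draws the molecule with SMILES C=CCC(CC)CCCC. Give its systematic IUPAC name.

4-ethyloct-1-ene

The longest carbon chain that includes the multiple bond has 8 carbons, so the parent hydride is octane.
The chain contains a C=C double bond, so the unsaturation ending is -ene.
Number the chain so that numbering from this end puts the double bond at C-1 rather than C-7.
With this numbering: the double bond between C-1 and C-2; an ethyl group at C-4.
Putting it together: 4-ethyloct-1-ene.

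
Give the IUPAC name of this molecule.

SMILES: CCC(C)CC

The longest carbon chain is 5 atoms: the parent is pentane.
The molecule is symmetric, so either numbering direction gives the same locants.
That gives a methyl group at C-3.
Putting it together: 3-methylpentane.

3-methylpentane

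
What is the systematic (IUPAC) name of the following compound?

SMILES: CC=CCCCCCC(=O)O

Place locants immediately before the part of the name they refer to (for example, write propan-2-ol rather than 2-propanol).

non-7-enoic acid

Counting along the main chain through the –COOH group and the multiple bond gives 9 carbons: the parent is nonane.
The highest-priority functional group is a carboxylic acid (terminal –COOH), so the name ends in -oic acid.
There is one C=C double bond, indicated by the ending -ene.
Number the chain so that the carboxylic acid carbon is C-1 by definition.
With this numbering: the double bond between C-7 and C-8.
The name is non-7-enoic acid.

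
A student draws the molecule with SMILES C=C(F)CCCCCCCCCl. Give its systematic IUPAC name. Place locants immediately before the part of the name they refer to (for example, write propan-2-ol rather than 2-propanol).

10-chloro-2-fluorodec-1-ene

The longest chain bearing the multiple bond is 10 carbons long (decane).
The chain contains a C=C double bond, so the unsaturation ending is -ene.
Number the chain so that numbering from this end puts the double bond at C-1 rather than C-9.
That gives the double bond between C-1 and C-2; a chloro group at C-10; a fluoro group at C-2.
The substituents are ordered alphabetically, ignoring any di-/tri- multipliers.
The name is 10-chloro-2-fluorodec-1-ene.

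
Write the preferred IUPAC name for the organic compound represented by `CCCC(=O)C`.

pentan-2-one

The longest carbon chain that includes the carbonyl has 5 carbons, so the parent hydride is pentane.
The highest-priority functional group is a ketone (C=O on an internal carbon), so the name ends in -one.
Choose the numbering such that numbering from this end puts the carbonyl group at C-2 rather than C-4.
That gives the carbonyl at C-2.
The name is pentan-2-one.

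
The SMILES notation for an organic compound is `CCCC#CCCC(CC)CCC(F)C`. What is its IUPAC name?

Counting along the main chain through the multiple bond gives 12 carbons: the parent is dodecane.
There is one C≡C triple bond, indicated by the ending -yne.
Choose the numbering such that numbering from this end puts the triple bond at C-4 rather than C-8.
That gives the triple bond between C-4 and C-5; an ethyl group at C-8; a fluoro group at C-11.
Substituent prefixes are cited in alphabetical order (multiplying prefixes like di-/tri- are ignored for ordering).
Assembling the pieces gives 8-ethyl-11-fluorododec-4-yne.

8-ethyl-11-fluorododec-4-yne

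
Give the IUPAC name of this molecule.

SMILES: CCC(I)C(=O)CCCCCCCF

11-fluoro-3-iodoundecan-4-one

Counting along the main chain through the carbonyl gives 11 carbons: the parent is undecane.
The principal characteristic group is a ketone (C=O on an internal carbon), named with the suffix -one.
Choose the numbering such that numbering from this end puts the carbonyl group at C-4 rather than C-8.
This places the carbonyl at C-4; a fluoro group at C-11; an iodo group at C-3.
Prefixes are listed alphabetically: fluoro, iodo.
Putting it together: 11-fluoro-3-iodoundecan-4-one.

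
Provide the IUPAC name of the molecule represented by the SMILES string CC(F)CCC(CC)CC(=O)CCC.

6-ethyl-9-fluorodecan-4-one

Counting along the main chain through the carbonyl gives 10 carbons: the parent is decane.
A ketone (C=O on an internal carbon) is the principal characteristic group, giving the suffix -one.
The numbering direction is chosen so that numbering from this end puts the carbonyl group at C-4 rather than C-7.
This places the carbonyl at C-4; an ethyl group at C-6; a fluoro group at C-9.
The substituents are ordered alphabetically, ignoring any di-/tri- multipliers.
Assembling the pieces gives 6-ethyl-9-fluorodecan-4-one.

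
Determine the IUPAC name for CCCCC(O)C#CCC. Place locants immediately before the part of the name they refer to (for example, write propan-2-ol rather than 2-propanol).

non-3-yn-5-ol

Counting along the main chain through the –OH group and the multiple bond gives 9 carbons: the parent is nonane.
The highest-priority functional group is an alcohol (–OH), so the name ends in -ol.
A C≡C triple bond in the chain gives the infix -yne-.
The numbering direction is chosen so that numbering from this end puts the triple bond at C-3 rather than C-6.
That gives the hydroxyl at C-5; the triple bond between C-3 and C-4.
Putting it together: non-3-yn-5-ol.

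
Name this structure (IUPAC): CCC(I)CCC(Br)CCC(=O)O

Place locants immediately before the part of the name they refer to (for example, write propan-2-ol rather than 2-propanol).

The longest chain bearing the –COOH group is 9 carbons long (nonane).
The principal characteristic group is a carboxylic acid (terminal –COOH), named with the suffix -oic acid.
The numbering direction is chosen so that the carboxylic acid carbon is C-1 by definition.
This places a bromo group at C-4; an iodo group at C-7.
The substituents are ordered alphabetically, ignoring any di-/tri- multipliers.
The name is 4-bromo-7-iodononanoic acid.

4-bromo-7-iodononanoic acid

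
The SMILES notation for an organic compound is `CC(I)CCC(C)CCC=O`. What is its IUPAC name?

The longest carbon chain that includes the –CHO group has 8 carbons, so the parent hydride is octane.
An aldehyde (terminal –CHO) is the principal characteristic group, giving the suffix -al.
Choose the numbering such that the aldehyde carbon is C-1 by definition.
That gives an iodo group at C-7; a methyl group at C-4.
The substituents are ordered alphabetically, ignoring any di-/tri- multipliers.
Putting it together: 7-iodo-4-methyloctanal.

7-iodo-4-methyloctanal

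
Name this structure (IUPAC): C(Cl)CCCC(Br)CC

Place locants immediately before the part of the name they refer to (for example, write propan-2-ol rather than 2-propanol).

The longest continuous carbon chain has 7 atoms, so the parent hydride is heptane.
Choose the numbering such that the substituent locant set {1,5} is lower than {3,7} at the first point of difference.
That gives a bromo group at C-5; a chloro group at C-1.
The substituents are ordered alphabetically, ignoring any di-/tri- multipliers.
The name is 5-bromo-1-chloroheptane.

5-bromo-1-chloroheptane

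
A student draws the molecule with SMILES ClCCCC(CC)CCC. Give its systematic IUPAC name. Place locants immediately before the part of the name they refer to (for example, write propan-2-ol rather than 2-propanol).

1-chloro-4-ethylheptane

The parent chain contains 7 carbons (heptane).
The numbering direction is chosen so that the substituent locant set {1,4} is lower than {4,7} at the first point of difference.
This places a chloro group at C-1; an ethyl group at C-4.
Substituent prefixes are cited in alphabetical order (multiplying prefixes like di-/tri- are ignored for ordering).
Putting it together: 1-chloro-4-ethylheptane.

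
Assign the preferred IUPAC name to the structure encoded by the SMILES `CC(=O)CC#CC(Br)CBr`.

The longest carbon chain that includes the carbonyl and the multiple bond has 7 carbons, so the parent hydride is heptane.
A ketone (C=O on an internal carbon) is the principal characteristic group, giving the suffix -one.
The chain contains a C≡C triple bond, so the unsaturation ending is -yne.
Choose the numbering such that numbering from this end puts the carbonyl group at C-2 rather than C-6.
With this numbering: the carbonyl at C-2; the triple bond between C-4 and C-5; bromo groups at C-6 and C-7.
Putting it together: 6,7-dibromohept-4-yn-2-one.

6,7-dibromohept-4-yn-2-one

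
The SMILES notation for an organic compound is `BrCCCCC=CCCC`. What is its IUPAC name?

Counting along the main chain through the multiple bond gives 9 carbons: the parent is nonane.
The chain contains a C=C double bond, so the unsaturation ending is -ene.
Choose the numbering such that numbering from this end puts the double bond at C-4 rather than C-5.
This places the double bond between C-4 and C-5; a bromo group at C-9.
Putting it together: 9-bromonon-4-ene.

9-bromonon-4-ene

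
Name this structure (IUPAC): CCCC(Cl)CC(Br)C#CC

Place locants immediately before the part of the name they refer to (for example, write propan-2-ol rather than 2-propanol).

The longest chain bearing the multiple bond is 9 carbons long (nonane).
A C≡C triple bond in the chain gives the infix -yne-.
Number the chain so that numbering from this end puts the triple bond at C-2 rather than C-7.
With this numbering: the triple bond between C-2 and C-3; a bromo group at C-4; a chloro group at C-6.
Prefixes are listed alphabetically: bromo, chloro.
Putting it together: 4-bromo-6-chloronon-2-yne.

4-bromo-6-chloronon-2-yne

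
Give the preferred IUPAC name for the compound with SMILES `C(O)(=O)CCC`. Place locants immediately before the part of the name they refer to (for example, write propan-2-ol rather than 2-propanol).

The longest chain bearing the –COOH group is 4 carbons long (butane).
A carboxylic acid (terminal –COOH) is the principal characteristic group, giving the suffix -oic acid.
Number the chain so that the carboxylic acid carbon is C-1 by definition.
Putting it together: butanoic acid.

butanoic acid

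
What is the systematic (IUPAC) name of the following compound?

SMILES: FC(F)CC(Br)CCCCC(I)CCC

The parent chain contains 11 carbons (undecane).
Choose the numbering such that the substituent locant set {1,1,3,8} is lower than {4,9,11,11} at the first point of difference.
With this numbering: a bromo group at C-3; two fluoro groups at C-1; an iodo group at C-8.
Substituent prefixes are cited in alphabetical order (multiplying prefixes like di-/tri- are ignored for ordering).
Assembling the pieces gives 3-bromo-1,1-difluoro-8-iodoundecane.

3-bromo-1,1-difluoro-8-iodoundecane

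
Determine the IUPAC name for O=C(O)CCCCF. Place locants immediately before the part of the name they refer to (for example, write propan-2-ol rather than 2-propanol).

5-fluoropentanoic acid

The longest chain bearing the –COOH group is 5 carbons long (pentane).
The principal characteristic group is a carboxylic acid (terminal –COOH), named with the suffix -oic acid.
Choose the numbering such that the carboxylic acid carbon is C-1 by definition.
That gives a fluoro group at C-5.
The name is 5-fluoropentanoic acid.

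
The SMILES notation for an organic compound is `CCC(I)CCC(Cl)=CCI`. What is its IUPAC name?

The longest carbon chain that includes the multiple bond has 8 carbons, so the parent hydride is octane.
The chain contains a C=C double bond, so the unsaturation ending is -ene.
Choose the numbering such that numbering from this end puts the double bond at C-2 rather than C-6.
This places the double bond between C-2 and C-3; a chloro group at C-3; iodo groups at C-1 and C-6.
Substituent prefixes are cited in alphabetical order (multiplying prefixes like di-/tri- are ignored for ordering).
Assembling the pieces gives 3-chloro-1,6-diiodooct-2-ene.

3-chloro-1,6-diiodooct-2-ene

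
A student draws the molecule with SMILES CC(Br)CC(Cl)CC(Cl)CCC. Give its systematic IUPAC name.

2-bromo-4,6-dichlorononane

The parent chain contains 9 carbons (nonane).
Choose the numbering such that the substituent locant set {2,4,6} is lower than {4,6,8} at the first point of difference.
That gives a bromo group at C-2; chloro groups at C-4 and C-6.
Prefixes are listed alphabetically: bromo, chloro.
The name is 2-bromo-4,6-dichlorononane.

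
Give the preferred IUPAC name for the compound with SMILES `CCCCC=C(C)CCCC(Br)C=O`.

2-bromo-6-methylundec-6-enal

Counting along the main chain through the –CHO group and the multiple bond gives 11 carbons: the parent is undecane.
An aldehyde (terminal –CHO) is the principal characteristic group, giving the suffix -al.
The chain contains a C=C double bond, so the unsaturation ending is -ene.
Choose the numbering such that the aldehyde carbon is C-1 by definition.
With this numbering: the double bond between C-6 and C-7; a bromo group at C-2; a methyl group at C-6.
Prefixes are listed alphabetically: bromo, methyl.
The name is 2-bromo-6-methylundec-6-enal.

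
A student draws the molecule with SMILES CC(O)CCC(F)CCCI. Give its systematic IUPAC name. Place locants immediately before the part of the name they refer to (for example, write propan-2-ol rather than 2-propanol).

The longest chain bearing the –OH group is 8 carbons long (octane).
The principal characteristic group is an alcohol (–OH), named with the suffix -ol.
The numbering direction is chosen so that numbering from this end puts the hydroxyl group at C-2 rather than C-7.
This places the hydroxyl at C-2; a fluoro group at C-5; an iodo group at C-8.
Substituent prefixes are cited in alphabetical order (multiplying prefixes like di-/tri- are ignored for ordering).
The name is 5-fluoro-8-iodooctan-2-ol.

5-fluoro-8-iodooctan-2-ol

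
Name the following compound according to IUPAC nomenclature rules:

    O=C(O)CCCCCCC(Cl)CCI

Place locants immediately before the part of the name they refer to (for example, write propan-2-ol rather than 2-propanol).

The longest carbon chain that includes the –COOH group has 10 carbons, so the parent hydride is decane.
The highest-priority functional group is a carboxylic acid (terminal –COOH), so the name ends in -oic acid.
Number the chain so that the carboxylic acid carbon is C-1 by definition.
That gives a chloro group at C-8; an iodo group at C-10.
Substituent prefixes are cited in alphabetical order (multiplying prefixes like di-/tri- are ignored for ordering).
Assembling the pieces gives 8-chloro-10-iododecanoic acid.

8-chloro-10-iododecanoic acid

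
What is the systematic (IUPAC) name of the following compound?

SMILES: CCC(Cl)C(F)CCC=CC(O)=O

The longest carbon chain that includes the –COOH group and the multiple bond has 9 carbons, so the parent hydride is nonane.
The principal characteristic group is a carboxylic acid (terminal –COOH), named with the suffix -oic acid.
There is one C=C double bond, indicated by the ending -ene.
The numbering direction is chosen so that the carboxylic acid carbon is C-1 by definition.
With this numbering: the double bond between C-2 and C-3; a chloro group at C-7; a fluoro group at C-6.
Substituent prefixes are cited in alphabetical order (multiplying prefixes like di-/tri- are ignored for ordering).
Putting it together: 7-chloro-6-fluoronon-2-enoic acid.

7-chloro-6-fluoronon-2-enoic acid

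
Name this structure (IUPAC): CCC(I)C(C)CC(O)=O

Counting along the main chain through the –COOH group gives 6 carbons: the parent is hexane.
The principal characteristic group is a carboxylic acid (terminal –COOH), named with the suffix -oic acid.
Choose the numbering such that the carboxylic acid carbon is C-1 by definition.
With this numbering: an iodo group at C-4; a methyl group at C-3.
Prefixes are listed alphabetically: iodo, methyl.
The name is 4-iodo-3-methylhexanoic acid.

4-iodo-3-methylhexanoic acid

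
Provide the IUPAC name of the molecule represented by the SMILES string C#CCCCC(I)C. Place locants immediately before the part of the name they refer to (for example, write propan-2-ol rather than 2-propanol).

6-iodohept-1-yne

The longest chain bearing the multiple bond is 7 carbons long (heptane).
There is one C≡C triple bond, indicated by the ending -yne.
The numbering direction is chosen so that numbering from this end puts the triple bond at C-1 rather than C-6.
This places the triple bond between C-1 and C-2; an iodo group at C-6.
The name is 6-iodohept-1-yne.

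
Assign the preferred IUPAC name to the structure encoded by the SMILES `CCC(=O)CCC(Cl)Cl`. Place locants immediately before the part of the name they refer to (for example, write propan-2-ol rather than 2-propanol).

6,6-dichlorohexan-3-one

The longest carbon chain that includes the carbonyl has 6 carbons, so the parent hydride is hexane.
The highest-priority functional group is a ketone (C=O on an internal carbon), so the name ends in -one.
Choose the numbering such that numbering from this end puts the carbonyl group at C-3 rather than C-4.
With this numbering: the carbonyl at C-3; two chloro groups at C-6.
Assembling the pieces gives 6,6-dichlorohexan-3-one.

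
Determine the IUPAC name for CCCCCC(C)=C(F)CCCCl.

1-chloro-4-fluoro-5-methyldec-4-ene

The longest chain bearing the multiple bond is 10 carbons long (decane).
The chain contains a C=C double bond, so the unsaturation ending is -ene.
Choose the numbering such that numbering from this end puts the double bond at C-4 rather than C-6.
That gives the double bond between C-4 and C-5; a chloro group at C-1; a fluoro group at C-4; a methyl group at C-5.
The substituents are ordered alphabetically, ignoring any di-/tri- multipliers.
The name is 1-chloro-4-fluoro-5-methyldec-4-ene.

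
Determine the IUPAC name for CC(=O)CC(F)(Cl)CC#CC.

4-chloro-4-fluorooct-6-yn-2-one

The longest carbon chain that includes the carbonyl and the multiple bond has 8 carbons, so the parent hydride is octane.
The principal characteristic group is a ketone (C=O on an internal carbon), named with the suffix -one.
A C≡C triple bond in the chain gives the infix -yne-.
Choose the numbering such that numbering from this end puts the carbonyl group at C-2 rather than C-7.
That gives the carbonyl at C-2; the triple bond between C-6 and C-7; a chloro group at C-4; a fluoro group at C-4.
Prefixes are listed alphabetically: chloro, fluoro.
Putting it together: 4-chloro-4-fluorooct-6-yn-2-one.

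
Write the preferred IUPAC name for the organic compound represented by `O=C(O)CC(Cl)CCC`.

3-chlorohexanoic acid

Counting along the main chain through the –COOH group gives 6 carbons: the parent is hexane.
The principal characteristic group is a carboxylic acid (terminal –COOH), named with the suffix -oic acid.
Choose the numbering such that the carboxylic acid carbon is C-1 by definition.
This places a chloro group at C-3.
Assembling the pieces gives 3-chlorohexanoic acid.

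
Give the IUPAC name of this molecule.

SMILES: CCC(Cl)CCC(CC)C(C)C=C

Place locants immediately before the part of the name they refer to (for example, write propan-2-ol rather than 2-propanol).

The longest chain bearing the multiple bond is 9 carbons long (nonane).
The chain contains a C=C double bond, so the unsaturation ending is -ene.
Choose the numbering such that numbering from this end puts the double bond at C-1 rather than C-8.
With this numbering: the double bond between C-1 and C-2; a chloro group at C-7; an ethyl group at C-4; a methyl group at C-3.
The substituents are ordered alphabetically, ignoring any di-/tri- multipliers.
Putting it together: 7-chloro-4-ethyl-3-methylnon-1-ene.

7-chloro-4-ethyl-3-methylnon-1-ene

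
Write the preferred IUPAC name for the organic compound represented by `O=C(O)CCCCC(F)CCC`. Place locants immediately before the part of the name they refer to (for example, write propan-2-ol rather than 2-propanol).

6-fluorononanoic acid

The longest carbon chain that includes the –COOH group has 9 carbons, so the parent hydride is nonane.
The principal characteristic group is a carboxylic acid (terminal –COOH), named with the suffix -oic acid.
Number the chain so that the carboxylic acid carbon is C-1 by definition.
That gives a fluoro group at C-6.
Putting it together: 6-fluorononanoic acid.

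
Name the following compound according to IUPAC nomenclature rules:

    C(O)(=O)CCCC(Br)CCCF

5-bromo-8-fluorooctanoic acid

The longest carbon chain that includes the –COOH group has 8 carbons, so the parent hydride is octane.
A carboxylic acid (terminal –COOH) is the principal characteristic group, giving the suffix -oic acid.
Number the chain so that the carboxylic acid carbon is C-1 by definition.
That gives a bromo group at C-5; a fluoro group at C-8.
The substituents are ordered alphabetically, ignoring any di-/tri- multipliers.
The name is 5-bromo-8-fluorooctanoic acid.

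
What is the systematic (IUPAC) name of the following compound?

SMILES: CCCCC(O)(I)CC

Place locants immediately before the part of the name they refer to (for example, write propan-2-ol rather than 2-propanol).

3-iodoheptan-3-ol

Counting along the main chain through the –OH group gives 7 carbons: the parent is heptane.
The principal characteristic group is an alcohol (–OH), named with the suffix -ol.
The numbering direction is chosen so that numbering from this end puts the hydroxyl group at C-3 rather than C-5.
This places the hydroxyl at C-3; an iodo group at C-3.
The name is 3-iodoheptan-3-ol.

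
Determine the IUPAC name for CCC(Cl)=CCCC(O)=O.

The longest chain bearing the –COOH group and the multiple bond is 7 carbons long (heptane).
A carboxylic acid (terminal –COOH) is the principal characteristic group, giving the suffix -oic acid.
The chain contains a C=C double bond, so the unsaturation ending is -ene.
The numbering direction is chosen so that the carboxylic acid carbon is C-1 by definition.
That gives the double bond between C-4 and C-5; a chloro group at C-5.
The name is 5-chlorohept-4-enoic acid.

5-chlorohept-4-enoic acid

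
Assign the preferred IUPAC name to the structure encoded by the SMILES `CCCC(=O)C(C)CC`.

3-methylheptan-4-one

The longest chain bearing the carbonyl is 7 carbons long (heptane).
A ketone (C=O on an internal carbon) is the principal characteristic group, giving the suffix -one.
The numbering direction is chosen so that the substituent locant set {3} is lower than {5} at the first point of difference.
This places the carbonyl at C-4; a methyl group at C-3.
Assembling the pieces gives 3-methylheptan-4-one.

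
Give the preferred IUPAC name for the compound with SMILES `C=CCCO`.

but-3-en-1-ol

The longest chain bearing the –OH group and the multiple bond is 4 carbons long (butane).
The highest-priority functional group is an alcohol (–OH), so the name ends in -ol.
A C=C double bond in the chain gives the infix -ene-.
Number the chain so that numbering from this end puts the hydroxyl group at C-1 rather than C-4.
That gives the hydroxyl at C-1; the double bond between C-3 and C-4.
Assembling the pieces gives but-3-en-1-ol.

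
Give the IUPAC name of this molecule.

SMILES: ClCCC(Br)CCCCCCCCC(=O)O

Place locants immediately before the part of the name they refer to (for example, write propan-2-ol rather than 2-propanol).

10-bromo-12-chlorododecanoic acid

The longest chain bearing the –COOH group is 12 carbons long (dodecane).
A carboxylic acid (terminal –COOH) is the principal characteristic group, giving the suffix -oic acid.
Choose the numbering such that the carboxylic acid carbon is C-1 by definition.
This places a bromo group at C-10; a chloro group at C-12.
The substituents are ordered alphabetically, ignoring any di-/tri- multipliers.
Assembling the pieces gives 10-bromo-12-chlorododecanoic acid.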